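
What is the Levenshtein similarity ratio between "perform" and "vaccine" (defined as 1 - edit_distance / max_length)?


Word 1: "perform" (length 7)
Word 2: "vaccine" (length 7)
One optimal edit sequence:
  1. substitute 'p' -> 'v'  (+1)
  2. substitute 'e' -> 'a'  (+1)
  3. substitute 'r' -> 'c'  (+1)
  4. substitute 'f' -> 'c'  (+1)
  5. substitute 'o' -> 'i'  (+1)
  6. substitute 'r' -> 'n'  (+1)
  7. substitute 'm' -> 'e'  (+1)
Edit distance = 7
Max length = max(7, 7) = 7
Similarity = 1 - 7/7
= 0.0000


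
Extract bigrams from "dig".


Word: "dig" (length 3)
Number of bigrams = 3 - 2 + 1 = 2
  Position 0: "di"
  Position 1: "ig"
Bigrams = "di", "ig"


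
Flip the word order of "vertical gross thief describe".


Original: "vertical gross thief describe"
Words (1..n): vertical | gross | thief | describe
Reversed (n..1): describe | thief | gross | vertical
Result = "describe thief gross vertical"


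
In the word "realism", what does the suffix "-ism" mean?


Suffix: -ism
Example: realism = real + -ism
Meaning = belief / practice


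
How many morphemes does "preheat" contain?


Word: "preheat"
Morphemes: pre- / heat
Each morpheme carries meaning
= 2 morphemes


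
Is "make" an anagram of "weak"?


Word 1: "weak" → sorted: aekw
Word 2: "make" → sorted: aekm
Same letters? aekw != aekm
Anagram = No


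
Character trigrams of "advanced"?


Word: "advanced" (length 8)
Number of trigrams = 8 - 3 + 1 = 6
  Position 0: "adv"
  Position 1: "dva"
  Position 2: "van"
  Position 3: "anc"
  Position 4: "nce"
  Position 5: "ced"
Trigrams = "adv", "dva", "van", "anc", "nce", "ced"


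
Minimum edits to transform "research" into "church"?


Word 1: "research" (length 8)
Word 2: "church" (length 6)
One optimal edit sequence (insert/delete/substitute each cost 1):
  1. delete 'r'  (+1)
  2. delete 'e'  (+1)
  3. substitute 's' -> 'c'  (+1)
  4. substitute 'e' -> 'h'  (+1)
  5. substitute 'a' -> 'u'  (+1)
  6. keep 'r'
  7. keep 'c'
  8. keep 'h'
Total edit operations: 5
Edit distance = 5


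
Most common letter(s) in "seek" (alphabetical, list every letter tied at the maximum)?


Word: "seek"
Letter counts:
  'e': 2
  'k': 1
  's': 1
Maximum count = 2
Most frequent = 'e' (2 times each)


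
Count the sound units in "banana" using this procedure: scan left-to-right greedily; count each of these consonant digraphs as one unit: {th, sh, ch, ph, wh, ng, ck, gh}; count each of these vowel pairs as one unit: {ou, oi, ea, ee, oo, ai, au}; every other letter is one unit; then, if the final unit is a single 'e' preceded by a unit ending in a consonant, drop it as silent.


Word: "banana" (6 letters)
Left-to-right scan:
  1. 'b' (letter)
  2. 'a' (letter)
  3. 'n' (letter)
  4. 'a' (letter)
  5. 'n' (letter)
  6. 'a' (letter)
Units from scan: 6
Sound units = 6 units


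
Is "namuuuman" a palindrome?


Word: "namuuuman"
Reversed: "namuuuman"
Forward == Backward? namuuuman == namuuuman
Palindrome = Yes


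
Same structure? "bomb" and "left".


Pattern of "bomb": [0, 1, 2, 0]
Pattern of "left": [0, 1, 2, 3]
Patterns do not match
Same pattern = No


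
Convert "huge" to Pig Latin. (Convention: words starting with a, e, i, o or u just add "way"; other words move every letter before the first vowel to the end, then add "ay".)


Word: "huge"
Starts with consonant(s) → move to end, add 'ay'
Consonant cluster: "h"
Pig Latin = "ugehay"


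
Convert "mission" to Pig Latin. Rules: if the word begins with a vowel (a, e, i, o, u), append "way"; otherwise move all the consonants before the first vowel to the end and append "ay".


Word: "mission"
Starts with consonant(s) → move to end, add 'ay'
Consonant cluster: "m"
Pig Latin = "issionmay"


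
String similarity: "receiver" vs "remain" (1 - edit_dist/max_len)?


Word 1: "receiver" (length 8)
Word 2: "remain" (length 6)
One optimal edit sequence:
  1. keep 'r'
  2. keep 'e'
  3. substitute 'c' -> 'm'  (+1)
  4. substitute 'e' -> 'a'  (+1)
  5. keep 'i'
  6. delete 'v'  (+1)
  7. delete 'e'  (+1)
  8. substitute 'r' -> 'n'  (+1)
Edit distance = 5
Max length = max(8, 6) = 8
Similarity = 1 - 5/8
= 0.3750


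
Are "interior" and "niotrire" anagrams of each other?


Word 1: "interior" → sorted: eiinorrt
Word 2: "niotrire" → sorted: eiinorrt
Same letters? eiinorrt == eiinorrt
Anagram = Yes


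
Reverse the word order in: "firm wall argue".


Original: "firm wall argue"
Words (1..n): firm | wall | argue
Reversed (n..1): argue | wall | firm
Result = "argue wall firm"


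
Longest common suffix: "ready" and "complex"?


Word 1: "ready"
Word 2: "complex"
Comparing from end:
  Pos -1: 'y' != 'x' (stop)
LCS = "" (length 0)


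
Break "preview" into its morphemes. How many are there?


Word: "preview"
Morphemes: pre- | view
Each morpheme carries meaning
= 2 morphemes


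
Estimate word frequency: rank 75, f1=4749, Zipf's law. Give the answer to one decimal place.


Zipf's law: f(r) = f(1) / r
f(1) = 4749
f(75) = 4749 / 75
= 63.3 occurrences


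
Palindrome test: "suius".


Word: "suius"
Reversed: "suius"
Forward == Backward? suius == suius
Palindrome = Yes


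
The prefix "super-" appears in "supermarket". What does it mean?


Prefix: super-
Example: supermarket = super- + market
Meaning = above / beyond


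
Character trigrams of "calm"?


Word: "calm" (length 4)
Number of trigrams = 4 - 3 + 1 = 2
  Position 0: "cal"
  Position 1: "alm"
Trigrams = "cal", "alm"


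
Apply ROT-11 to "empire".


Word: "empire"
Shift: 11
Each letter → (letter + shift) mod 26:
  'e' (4) + 11 = 15 → 'p'
  'm' (12) + 11 = 23 → 'x'
  'p' (15) + 11 = 0 → 'a'
  'i' (8) + 11 = 19 → 't'
  'r' (17) + 11 = 2 → 'c'
  'e' (4) + 11 = 15 → 'p'
Result = "pxatcp"


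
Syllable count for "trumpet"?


Word: "trumpet"
Syllable breakdown: trum / pet
Counting: 2 parts
= 2 syllables


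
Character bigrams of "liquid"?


Word: "liquid" (length 6)
Number of bigrams = 6 - 2 + 1 = 5
  Position 0: "li"
  Position 1: "iq"
  Position 2: "qu"
  Position 3: "ui"
  Position 4: "id"
Bigrams = "li", "iq", "qu", "ui", "id"


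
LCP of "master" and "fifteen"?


Word 1: "master"
Word 2: "fifteen"
Comparing from start:
  Pos 0: 'm' != 'f' (stop)
LCP = "" (length 0)


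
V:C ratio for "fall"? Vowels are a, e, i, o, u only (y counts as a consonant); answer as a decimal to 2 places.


Word: "fall"
Vowels (a,e,i,o,u): 1
Consonants: 3
Ratio = 1/3
= 0.33


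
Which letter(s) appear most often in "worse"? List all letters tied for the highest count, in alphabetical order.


Word: "worse"
Letter counts:
  'e': 1
  'o': 1
  'r': 1
  's': 1
  'w': 1
Maximum count = 1
Most frequent = 'e', 'o', 'r', 's', 'w' (1 time each)


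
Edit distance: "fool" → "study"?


Word 1: "fool" (length 4)
Word 2: "study" (length 5)
One optimal edit sequence (insert/delete/substitute each cost 1):
  1. insert 's'  (+1)
  2. substitute 'f' -> 't'  (+1)
  3. substitute 'o' -> 'u'  (+1)
  4. substitute 'o' -> 'd'  (+1)
  5. substitute 'l' -> 'y'  (+1)
Total edit operations: 5
Edit distance = 5


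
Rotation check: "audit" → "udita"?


Word: "audit", Candidate: "udita"
Method: check if candidate is substring of word+word
"auditaudit" contains "udita"? Yes
Is rotation = Yes


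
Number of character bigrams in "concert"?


Word: "concert" (length 7)
Number of 2-grams = length - 2 + 1 = 7 - 2 + 1
= 6


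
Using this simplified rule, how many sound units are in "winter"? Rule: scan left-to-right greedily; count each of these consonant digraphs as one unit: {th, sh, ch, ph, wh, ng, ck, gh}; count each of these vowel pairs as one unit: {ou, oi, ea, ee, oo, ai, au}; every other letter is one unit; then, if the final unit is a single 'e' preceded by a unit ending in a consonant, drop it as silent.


Word: "winter" (6 letters)
Left-to-right scan:
  [1] 'w' (letter)
  [2] 'i' (letter)
  [3] 'n' (letter)
  [4] 't' (letter)
  [5] 'e' (letter)
  [6] 'r' (letter)
Units from scan: 6
Sound units = 6 units


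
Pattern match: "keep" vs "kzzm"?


Pattern of "keep": [0, 1, 1, 2]
Pattern of "kzzm": [0, 1, 1, 2]
Patterns match
Same pattern = Yes


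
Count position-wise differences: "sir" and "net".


Comparing character by character (same length = 3):
  Pos 0: 's' vs 'n' !=
  Pos 1: 'i' vs 'e' !=
  Pos 2: 'r' vs 't' !=
Hamming distance = 3


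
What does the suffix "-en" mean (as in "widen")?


Suffix: -en
Example: widen (wide + -en, with a spelling change)
Meaning = to make / become


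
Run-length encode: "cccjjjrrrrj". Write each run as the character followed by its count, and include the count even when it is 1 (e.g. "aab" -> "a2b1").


String: "cccjjjrrrrj"
Scanning for consecutive runs:
  'c' x 3
  'j' x 3
  'r' x 4
  'j' x 1
RLE = "c3j3r4j1"


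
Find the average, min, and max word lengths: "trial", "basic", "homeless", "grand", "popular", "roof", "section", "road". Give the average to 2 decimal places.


Lengths: "trial"=5, "basic"=5, "homeless"=8, "grand"=5, "popular"=7, "roof"=4, "section"=7, "road"=4
Sum = 45, Count = 8
Average = 45/8 = 5.63
= avg=5.63, min=4, max=8


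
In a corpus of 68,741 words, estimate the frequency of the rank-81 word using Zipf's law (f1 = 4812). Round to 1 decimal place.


Zipf's law: f(r) = f(1) / r
f(1) = 4812
f(81) = 4812 / 81
= 59.4 occurrences


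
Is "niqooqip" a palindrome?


Word: "niqooqip"
Reversed: "piqooqin"
Forward == Backward? niqooqip != piqooqin
Palindrome = No


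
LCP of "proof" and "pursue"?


Word 1: "proof"
Word 2: "pursue"
Comparing from start:
  Pos 0: 'p' == 'p'
  Pos 1: 'r' != 'u' (stop)
LCP = "p" (length 1)


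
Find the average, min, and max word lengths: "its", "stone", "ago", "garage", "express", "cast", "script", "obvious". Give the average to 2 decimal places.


Lengths: "its"=3, "stone"=5, "ago"=3, "garage"=6, "express"=7, "cast"=4, "script"=6, "obvious"=7
Sum = 41, Count = 8
Average = 41/8 = 5.13
= avg=5.13, min=3, max=7


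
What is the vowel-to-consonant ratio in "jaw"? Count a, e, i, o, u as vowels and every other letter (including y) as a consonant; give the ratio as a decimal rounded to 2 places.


Word: "jaw"
Vowels (a,e,i,o,u): 1
Consonants: 2
Ratio = 1/2
= 0.50


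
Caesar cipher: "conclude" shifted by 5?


Word: "conclude"
Shift: 5
Each letter → (letter + shift) mod 26:
  'c' (2) + 5 = 7 → 'h'
  'o' (14) + 5 = 19 → 't'
  'n' (13) + 5 = 18 → 's'
  'c' (2) + 5 = 7 → 'h'
  'l' (11) + 5 = 16 → 'q'
  'u' (20) + 5 = 25 → 'z'
  'd' (3) + 5 = 8 → 'i'
  'e' (4) + 5 = 9 → 'j'
Result = "htshqzij"


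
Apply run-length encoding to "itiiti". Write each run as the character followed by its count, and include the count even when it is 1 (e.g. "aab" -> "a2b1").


String: "itiiti"
Scanning for consecutive runs:
  'i' x 1
  't' x 1
  'i' x 2
  't' x 1
  'i' x 1
RLE = "i1t1i2t1i1"


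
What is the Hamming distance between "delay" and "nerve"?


Comparing character by character (same length = 5):
  Pos 0: 'd' vs 'n' !=
  Pos 1: 'e' vs 'e' =
  Pos 2: 'l' vs 'r' !=
  Pos 3: 'a' vs 'v' !=
  Pos 4: 'y' vs 'e' !=
Hamming distance = 4


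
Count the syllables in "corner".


Word: "corner"
Syllable breakdown: cor | ner
Counting: 2 parts
= 2 syllables


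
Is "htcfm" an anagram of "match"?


Word 1: "match" → sorted: achmt
Word 2: "htcfm" → sorted: cfhmt
Same letters? achmt != cfhmt
Anagram = No


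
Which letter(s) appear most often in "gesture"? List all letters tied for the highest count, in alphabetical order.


Word: "gesture"
Letter counts:
  'e': 2
  'g': 1
  'r': 1
  's': 1
  't': 1
  'u': 1
Maximum count = 2
Most frequent = 'e' (2 times each)


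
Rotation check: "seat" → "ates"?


Word: "seat", Candidate: "ates"
Method: check if candidate is substring of word+word
"seatseat" contains "ates"? No
Is rotation = No


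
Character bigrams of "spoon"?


Word: "spoon" (length 5)
Number of bigrams = 5 - 2 + 1 = 4
  Position 0: "sp"
  Position 1: "po"
  Position 2: "oo"
  Position 3: "on"
Bigrams = "sp", "po", "oo", "on"


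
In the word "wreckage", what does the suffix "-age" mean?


Suffix: -age
Example: wreckage (wreck + -age)
Meaning = result / collection


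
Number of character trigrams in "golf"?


Word: "golf" (length 4)
Number of 3-grams = length - 3 + 1 = 4 - 3 + 1
= 2


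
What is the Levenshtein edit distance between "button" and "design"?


Word 1: "button" (length 6)
Word 2: "design" (length 6)
One optimal edit sequence (insert/delete/substitute each cost 1):
  1. substitute 'b' -> 'd'  (+1)
  2. substitute 'u' -> 'e'  (+1)
  3. substitute 't' -> 's'  (+1)
  4. substitute 't' -> 'i'  (+1)
  5. substitute 'o' -> 'g'  (+1)
  6. keep 'n'
Total edit operations: 5
Edit distance = 5


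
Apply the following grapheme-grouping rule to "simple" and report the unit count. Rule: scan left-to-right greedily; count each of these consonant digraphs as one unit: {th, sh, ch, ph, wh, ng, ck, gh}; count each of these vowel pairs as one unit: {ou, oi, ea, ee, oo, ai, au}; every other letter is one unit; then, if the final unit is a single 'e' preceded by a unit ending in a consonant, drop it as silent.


Word: "simple" (6 letters)
Left-to-right scan:
  1. 's' (letter)
  2. 'i' (letter)
  3. 'm' (letter)
  4. 'p' (letter)
  5. 'l' (letter)
  6. 'e' (letter)
Units from scan: 6
Final unit is 'e' after a consonant -> drop as silent (-1)
Sound units = 5 units


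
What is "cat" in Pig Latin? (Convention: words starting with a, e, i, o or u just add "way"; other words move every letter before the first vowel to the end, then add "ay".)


Word: "cat"
Starts with consonant(s) → move to end, add 'ay'
Consonant cluster: "c"
Pig Latin = "atcay"


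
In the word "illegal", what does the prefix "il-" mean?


Prefix: il-
Example: illegal (il- + legal)
Meaning = not


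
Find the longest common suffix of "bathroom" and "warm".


Word 1: "bathroom"
Word 2: "warm"
Comparing from end:
  Pos -1: 'm' == 'm'
  Pos -2: 'o' != 'r' (stop)
LCS = "m" (length 1)


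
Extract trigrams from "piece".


Word: "piece" (length 5)
Number of trigrams = 5 - 3 + 1 = 3
  Position 0: "pie"
  Position 1: "iec"
  Position 2: "ece"
Trigrams = "pie", "iec", "ece"


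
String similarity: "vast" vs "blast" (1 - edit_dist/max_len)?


Word 1: "vast" (length 4)
Word 2: "blast" (length 5)
One optimal edit sequence:
  1. insert 'b'  (+1)
  2. substitute 'v' -> 'l'  (+1)
  3. keep 'a'
  4. keep 's'
  5. keep 't'
Edit distance = 2
Max length = max(4, 5) = 5
Similarity = 1 - 2/5
= 0.6000


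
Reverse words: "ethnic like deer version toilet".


Original: "ethnic like deer version toilet"
Words (1..n): ethnic | like | deer | version | toilet
Reversed (n..1): toilet | version | deer | like | ethnic
Result = "toilet version deer like ethnic"


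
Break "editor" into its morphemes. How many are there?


Word: "editor"
Morphemes: edit | -or
Each morpheme carries meaning
= 2 morphemes


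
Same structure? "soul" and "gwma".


Pattern of "soul": [0, 1, 2, 3]
Pattern of "gwma": [0, 1, 2, 3]
Patterns match
Same pattern = Yes


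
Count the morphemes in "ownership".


Word: "ownership"
Morphemes: own + -er + -ship
Each morpheme carries meaning
= 3 morphemes


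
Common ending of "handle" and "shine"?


Word 1: "handle"
Word 2: "shine"
Comparing from end:
  Pos -1: 'e' == 'e'
  Pos -2: 'l' != 'n' (stop)
LCS = "e" (length 1)


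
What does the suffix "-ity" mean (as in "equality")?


Suffix: -ity
Example: equality = equal + -ity
Meaning = quality of


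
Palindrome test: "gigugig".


Word: "gigugig"
Reversed: "gigugig"
Forward == Backward? gigugig == gigugig
Palindrome = Yes


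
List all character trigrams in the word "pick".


Word: "pick" (length 4)
Number of trigrams = 4 - 3 + 1 = 2
  Position 0: "pic"
  Position 1: "ick"
Trigrams = "pic", "ick"


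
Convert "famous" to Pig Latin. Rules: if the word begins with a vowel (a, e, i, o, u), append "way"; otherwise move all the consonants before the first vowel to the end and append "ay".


Word: "famous"
Starts with consonant(s) → move to end, add 'ay'
Consonant cluster: "f"
Pig Latin = "amousfay"


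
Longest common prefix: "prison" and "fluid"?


Word 1: "prison"
Word 2: "fluid"
Comparing from start:
  Pos 0: 'p' != 'f' (stop)
LCP = "" (length 0)


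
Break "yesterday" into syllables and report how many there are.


Word: "yesterday"
Syllable breakdown: yes · ter · day
Counting: 3 parts
= 3 syllables


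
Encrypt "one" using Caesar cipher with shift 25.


Word: "one"
Shift: 25
Each letter → (letter + shift) mod 26:
  'o' (14) + 25 = 13 → 'n'
  'n' (13) + 25 = 12 → 'm'
  'e' (4) + 25 = 3 → 'd'
Result = "nmd"


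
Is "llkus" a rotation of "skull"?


Word: "skull", Candidate: "llkus"
Method: check if candidate is substring of word+word
"skullskull" contains "llkus"? No
Is rotation = No


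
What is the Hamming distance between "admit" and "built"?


Comparing character by character (same length = 5):
  Pos 0: 'a' vs 'b' !=
  Pos 1: 'd' vs 'u' !=
  Pos 2: 'm' vs 'i' !=
  Pos 3: 'i' vs 'l' !=
  Pos 4: 't' vs 't' =
Hamming distance = 4


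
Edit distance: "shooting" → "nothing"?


Word 1: "shooting" (length 8)
Word 2: "nothing" (length 7)
One optimal edit sequence (insert/delete/substitute each cost 1):
  1. delete 's'  (+1)
  2. substitute 'h' -> 'n'  (+1)
  3. keep 'o'
  4. substitute 'o' -> 't'  (+1)
  5. substitute 't' -> 'h'  (+1)
  6. keep 'i'
  7. keep 'n'
  8. keep 'g'
Total edit operations: 4
Edit distance = 4


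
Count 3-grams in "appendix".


Word: "appendix" (length 8)
Number of 3-grams = length - 3 + 1 = 8 - 3 + 1
= 6


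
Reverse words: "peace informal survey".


Original: "peace informal survey"
Words (1..n): peace | informal | survey
Reversed (n..1): survey | informal | peace
Result = "survey informal peace"


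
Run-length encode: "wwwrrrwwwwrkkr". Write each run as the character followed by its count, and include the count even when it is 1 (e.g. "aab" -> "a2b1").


String: "wwwrrrwwwwrkkr"
Scanning for consecutive runs:
  'w' x 3
  'r' x 3
  'w' x 4
  'r' x 1
  'k' x 2
  'r' x 1
RLE = "w3r3w4r1k2r1"


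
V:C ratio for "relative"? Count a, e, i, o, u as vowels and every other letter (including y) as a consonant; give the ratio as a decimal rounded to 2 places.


Word: "relative"
Vowels (a,e,i,o,u): 4
Consonants: 4
Ratio = 4/4
= 1.00


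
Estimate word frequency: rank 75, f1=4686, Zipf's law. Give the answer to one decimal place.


Zipf's law: f(r) = f(1) / r
f(1) = 4686
f(75) = 4686 / 75
= 62.5 occurrences


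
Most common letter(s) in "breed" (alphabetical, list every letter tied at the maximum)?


Word: "breed"
Letter counts:
  'b': 1
  'd': 1
  'e': 2
  'r': 1
Maximum count = 2
Most frequent = 'e' (2 times each)


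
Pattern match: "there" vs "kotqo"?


Pattern of "there": [0, 1, 2, 3, 2]
Pattern of "kotqo": [0, 1, 2, 3, 1]
Patterns do not match
Same pattern = No


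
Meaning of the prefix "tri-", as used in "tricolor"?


Prefix: tri-
Example: tricolor = tri- + color
Meaning = three


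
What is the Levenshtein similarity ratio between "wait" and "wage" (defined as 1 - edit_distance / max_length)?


Word 1: "wait" (length 4)
Word 2: "wage" (length 4)
One optimal edit sequence:
  1. keep 'w'
  2. keep 'a'
  3. substitute 'i' -> 'g'  (+1)
  4. substitute 't' -> 'e'  (+1)
Edit distance = 2
Max length = max(4, 4) = 4
Similarity = 1 - 2/4
= 0.5000


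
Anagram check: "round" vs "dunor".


Word 1: "round" → sorted: dnoru
Word 2: "dunor" → sorted: dnoru
Same letters? dnoru == dnoru
Anagram = Yes


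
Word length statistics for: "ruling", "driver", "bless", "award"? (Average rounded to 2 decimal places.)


Lengths: "ruling"=6, "driver"=6, "bless"=5, "award"=5
Sum = 22, Count = 4
Average = 22/4 = 5.50
= avg=5.50, min=5, max=6


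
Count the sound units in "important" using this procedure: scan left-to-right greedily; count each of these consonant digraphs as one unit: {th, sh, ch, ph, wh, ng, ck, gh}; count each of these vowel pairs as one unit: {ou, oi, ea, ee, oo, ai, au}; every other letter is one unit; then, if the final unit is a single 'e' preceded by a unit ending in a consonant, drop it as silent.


Word: "important" (9 letters)
Left-to-right scan:
  (1) 'i' (letter)
  (2) 'm' (letter)
  (3) 'p' (letter)
  (4) 'o' (letter)
  (5) 'r' (letter)
  (6) 't' (letter)
  (7) 'a' (letter)
  (8) 'n' (letter)
  (9) 't' (letter)
Units from scan: 9
Sound units = 9 units


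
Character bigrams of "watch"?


Word: "watch" (length 5)
Number of bigrams = 5 - 2 + 1 = 4
  Position 0: "wa"
  Position 1: "at"
  Position 2: "tc"
  Position 3: "ch"
Bigrams = "wa", "at", "tc", "ch"


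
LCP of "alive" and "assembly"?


Word 1: "alive"
Word 2: "assembly"
Comparing from start:
  Pos 0: 'a' == 'a'
  Pos 1: 'l' != 's' (stop)
LCP = "a" (length 1)


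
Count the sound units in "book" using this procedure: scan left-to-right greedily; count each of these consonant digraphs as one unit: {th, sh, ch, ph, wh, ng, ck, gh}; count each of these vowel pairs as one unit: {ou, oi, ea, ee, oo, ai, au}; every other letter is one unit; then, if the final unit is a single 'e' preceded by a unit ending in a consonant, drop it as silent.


Word: "book" (4 letters)
Left-to-right scan:
  (1) 'b' (letter)
  (2) 'oo' (vowel-pair)
  (3) 'k' (letter)
Units from scan: 3
Sound units = 3 units


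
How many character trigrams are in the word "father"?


Word: "father" (length 6)
Number of 3-grams = length - 3 + 1 = 6 - 3 + 1
= 4


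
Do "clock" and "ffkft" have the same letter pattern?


Pattern of "clock": [0, 1, 2, 0, 3]
Pattern of "ffkft": [0, 0, 1, 0, 2]
Patterns do not match
Same pattern = No


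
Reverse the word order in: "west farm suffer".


Original: "west farm suffer"
Words (1..n): west | farm | suffer
Reversed (n..1): suffer | farm | west
Result = "suffer farm west"


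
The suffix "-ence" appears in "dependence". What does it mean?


Suffix: -ence
As in: dependence -> depend + -ence
Meaning = state of


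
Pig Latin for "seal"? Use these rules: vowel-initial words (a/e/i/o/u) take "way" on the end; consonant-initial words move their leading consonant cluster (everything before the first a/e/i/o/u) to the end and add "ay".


Word: "seal"
Starts with consonant(s) → move to end, add 'ay'
Consonant cluster: "s"
Pig Latin = "ealsay"


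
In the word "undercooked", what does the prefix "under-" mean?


Prefix: under-
As in: undercooked -> under- + cooked
Meaning = insufficient


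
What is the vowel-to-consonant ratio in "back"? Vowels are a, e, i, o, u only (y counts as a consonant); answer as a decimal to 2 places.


Word: "back"
Vowels (a,e,i,o,u): 1
Consonants: 3
Ratio = 1/3
= 0.33


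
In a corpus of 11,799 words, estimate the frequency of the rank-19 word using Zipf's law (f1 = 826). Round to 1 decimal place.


Zipf's law: f(r) = f(1) / r
f(1) = 826
f(19) = 826 / 19
= 43.5 occurrences


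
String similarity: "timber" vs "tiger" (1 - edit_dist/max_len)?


Word 1: "timber" (length 6)
Word 2: "tiger" (length 5)
One optimal edit sequence:
  1. keep 't'
  2. keep 'i'
  3. delete 'm'  (+1)
  4. substitute 'b' -> 'g'  (+1)
  5. keep 'e'
  6. keep 'r'
Edit distance = 2
Max length = max(6, 5) = 6
Similarity = 1 - 2/6
= 0.6667


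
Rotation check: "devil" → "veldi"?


Word: "devil", Candidate: "veldi"
Method: check if candidate is substring of word+word
"devildevil" contains "veldi"? No
Is rotation = No


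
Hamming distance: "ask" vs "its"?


Comparing character by character (same length = 3):
  Pos 0: 'a' vs 'i' !=
  Pos 1: 's' vs 't' !=
  Pos 2: 'k' vs 's' !=
Hamming distance = 3


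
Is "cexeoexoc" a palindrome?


Word: "cexeoexoc"
Reversed: "coxeoexec"
Forward == Backward? cexeoexoc != coxeoexec
Palindrome = No


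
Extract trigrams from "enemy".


Word: "enemy" (length 5)
Number of trigrams = 5 - 3 + 1 = 3
  Position 0: "ene"
  Position 1: "nem"
  Position 2: "emy"
Trigrams = "ene", "nem", "emy"


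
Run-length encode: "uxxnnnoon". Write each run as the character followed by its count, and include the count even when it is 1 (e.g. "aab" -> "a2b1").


String: "uxxnnnoon"
Scanning for consecutive runs:
  'u' x 1
  'x' x 2
  'n' x 3
  'o' x 2
  'n' x 1
RLE = "u1x2n3o2n1"


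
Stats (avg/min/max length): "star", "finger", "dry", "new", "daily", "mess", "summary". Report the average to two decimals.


Lengths: "star"=4, "finger"=6, "dry"=3, "new"=3, "daily"=5, "mess"=4, "summary"=7
Sum = 32, Count = 7
Average = 32/7 = 4.57
= avg=4.57, min=3, max=7


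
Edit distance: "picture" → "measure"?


Word 1: "picture" (length 7)
Word 2: "measure" (length 7)
One optimal edit sequence (insert/delete/substitute each cost 1):
  1. substitute 'p' -> 'm'  (+1)
  2. substitute 'i' -> 'e'  (+1)
  3. substitute 'c' -> 'a'  (+1)
  4. substitute 't' -> 's'  (+1)
  5. keep 'u'
  6. keep 'r'
  7. keep 'e'
Total edit operations: 4
Edit distance = 4


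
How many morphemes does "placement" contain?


Word: "placement"
Morphemes: place + -ment
Each morpheme carries meaning
= 2 morphemes


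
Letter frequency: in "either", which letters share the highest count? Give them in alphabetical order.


Word: "either"
Letter counts:
  'e': 2
  'h': 1
  'i': 1
  'r': 1
  't': 1
Maximum count = 2
Most frequent = 'e' (2 times each)


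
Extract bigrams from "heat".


Word: "heat" (length 4)
Number of bigrams = 4 - 2 + 1 = 3
  Position 0: "he"
  Position 1: "ea"
  Position 2: "at"
Bigrams = "he", "ea", "at"


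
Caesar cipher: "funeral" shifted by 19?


Word: "funeral"
Shift: 19
Each letter → (letter + shift) mod 26:
  'f' (5) + 19 = 24 → 'y'
  'u' (20) + 19 = 13 → 'n'
  'n' (13) + 19 = 6 → 'g'
  'e' (4) + 19 = 23 → 'x'
  'r' (17) + 19 = 10 → 'k'
  'a' (0) + 19 = 19 → 't'
  'l' (11) + 19 = 4 → 'e'
Result = "yngxkte"


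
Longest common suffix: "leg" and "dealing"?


Word 1: "leg"
Word 2: "dealing"
Comparing from end:
  Pos -1: 'g' == 'g'
  Pos -2: 'e' != 'n' (stop)
LCS = "g" (length 1)


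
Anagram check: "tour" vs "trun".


Word 1: "tour" → sorted: ortu
Word 2: "trun" → sorted: nrtu
Same letters? ortu != nrtu
Anagram = No


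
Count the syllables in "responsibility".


Word: "responsibility"
Syllable breakdown: re / spon / si / bil / i / ty
Counting: 6 parts
= 6 syllables


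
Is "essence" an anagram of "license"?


Word 1: "license" → sorted: ceeilns
Word 2: "essence" → sorted: ceeenss
Same letters? ceeilns != ceeenss
Anagram = No


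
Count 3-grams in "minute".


Word: "minute" (length 6)
Number of 3-grams = length - 3 + 1 = 6 - 3 + 1
= 4


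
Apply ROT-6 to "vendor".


Word: "vendor"
Shift: 6
Each letter → (letter + shift) mod 26:
  'v' (21) + 6 = 1 → 'b'
  'e' (4) + 6 = 10 → 'k'
  'n' (13) + 6 = 19 → 't'
  'd' (3) + 6 = 9 → 'j'
  'o' (14) + 6 = 20 → 'u'
  'r' (17) + 6 = 23 → 'x'
Result = "bktjux"


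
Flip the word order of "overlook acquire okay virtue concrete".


Original: "overlook acquire okay virtue concrete"
Words (1..n): overlook | acquire | okay | virtue | concrete
Reversed (n..1): concrete | virtue | okay | acquire | overlook
Result = "concrete virtue okay acquire overlook"


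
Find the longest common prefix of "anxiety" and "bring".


Word 1: "anxiety"
Word 2: "bring"
Comparing from start:
  Pos 0: 'a' != 'b' (stop)
LCP = "" (length 0)


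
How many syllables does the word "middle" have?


Word: "middle"
Syllable breakdown: mid / dle
Counting: 2 parts
= 2 syllables


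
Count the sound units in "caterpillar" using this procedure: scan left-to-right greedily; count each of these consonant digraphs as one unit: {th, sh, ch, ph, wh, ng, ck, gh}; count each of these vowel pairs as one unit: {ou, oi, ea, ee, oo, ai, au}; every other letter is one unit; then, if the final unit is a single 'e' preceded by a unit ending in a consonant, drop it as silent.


Word: "caterpillar" (11 letters)
Left-to-right scan:
  1. 'c' (letter)
  2. 'a' (letter)
  3. 't' (letter)
  4. 'e' (letter)
  5. 'r' (letter)
  6. 'p' (letter)
  7. 'i' (letter)
  8. 'l' (letter)
  9. 'l' (letter)
  10. 'a' (letter)
  11. 'r' (letter)
Units from scan: 11
Sound units = 11 units


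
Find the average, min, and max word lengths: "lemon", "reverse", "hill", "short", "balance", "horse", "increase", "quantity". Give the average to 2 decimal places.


Lengths: "lemon"=5, "reverse"=7, "hill"=4, "short"=5, "balance"=7, "horse"=5, "increase"=8, "quantity"=8
Sum = 49, Count = 8
Average = 49/8 = 6.13
= avg=6.13, min=4, max=8


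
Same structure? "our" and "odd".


Pattern of "our": [0, 1, 2]
Pattern of "odd": [0, 1, 1]
Patterns do not match
Same pattern = No


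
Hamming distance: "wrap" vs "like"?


Comparing character by character (same length = 4):
  Pos 0: 'w' vs 'l' !=
  Pos 1: 'r' vs 'i' !=
  Pos 2: 'a' vs 'k' !=
  Pos 3: 'p' vs 'e' !=
Hamming distance = 4


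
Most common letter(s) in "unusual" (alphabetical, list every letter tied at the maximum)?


Word: "unusual"
Letter counts:
  'a': 1
  'l': 1
  'n': 1
  's': 1
  'u': 3
Maximum count = 3
Most frequent = 'u' (3 times each)


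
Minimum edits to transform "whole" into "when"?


Word 1: "whole" (length 5)
Word 2: "when" (length 4)
One optimal edit sequence (insert/delete/substitute each cost 1):
  1. keep 'w'
  2. keep 'h'
  3. delete 'o'  (+1)
  4. substitute 'l' -> 'e'  (+1)
  5. substitute 'e' -> 'n'  (+1)
Total edit operations: 3
Edit distance = 3


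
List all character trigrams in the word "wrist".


Word: "wrist" (length 5)
Number of trigrams = 5 - 3 + 1 = 3
  Position 0: "wri"
  Position 1: "ris"
  Position 2: "ist"
Trigrams = "wri", "ris", "ist"


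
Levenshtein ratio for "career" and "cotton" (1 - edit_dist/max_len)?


Word 1: "career" (length 6)
Word 2: "cotton" (length 6)
One optimal edit sequence:
  1. keep 'c'
  2. substitute 'a' -> 'o'  (+1)
  3. substitute 'r' -> 't'  (+1)
  4. substitute 'e' -> 't'  (+1)
  5. substitute 'e' -> 'o'  (+1)
  6. substitute 'r' -> 'n'  (+1)
Edit distance = 5
Max length = max(6, 6) = 6
Similarity = 1 - 5/6
= 0.1667


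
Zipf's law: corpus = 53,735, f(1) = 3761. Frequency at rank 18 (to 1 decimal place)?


Zipf's law: f(r) = f(1) / r
f(1) = 3761
f(18) = 3761 / 18
= 208.9 occurrences


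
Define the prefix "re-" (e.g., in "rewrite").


Prefix: re-
Example: rewrite (re- + write)
Meaning = again


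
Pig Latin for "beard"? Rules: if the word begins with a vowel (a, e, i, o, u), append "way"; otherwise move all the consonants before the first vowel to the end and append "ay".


Word: "beard"
Starts with consonant(s) → move to end, add 'ay'
Consonant cluster: "b"
Pig Latin = "eardbay"


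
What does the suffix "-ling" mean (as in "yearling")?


Suffix: -ling
Example: yearling (year + -ling)
Meaning = small / young


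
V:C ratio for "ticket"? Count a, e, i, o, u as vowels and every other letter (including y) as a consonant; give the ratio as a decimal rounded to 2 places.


Word: "ticket"
Vowels (a,e,i,o,u): 2
Consonants: 4
Ratio = 2/4
= 0.50


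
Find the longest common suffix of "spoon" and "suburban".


Word 1: "spoon"
Word 2: "suburban"
Comparing from end:
  Pos -1: 'n' == 'n'
  Pos -2: 'o' != 'a' (stop)
LCS = "n" (length 1)


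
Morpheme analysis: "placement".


Word: "placement"
Morphemes: place + -ment
Each morpheme carries meaning
= 2 morphemes


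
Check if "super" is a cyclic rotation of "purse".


Word: "purse", Candidate: "super"
Method: check if candidate is substring of word+word
"pursepurse" contains "super"? No
Is rotation = No


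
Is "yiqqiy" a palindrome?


Word: "yiqqiy"
Reversed: "yiqqiy"
Forward == Backward? yiqqiy == yiqqiy
Palindrome = Yes


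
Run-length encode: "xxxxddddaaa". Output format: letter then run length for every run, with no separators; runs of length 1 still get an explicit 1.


String: "xxxxddddaaa"
Scanning for consecutive runs:
  'x' x 4
  'd' x 4
  'a' x 3
RLE = "x4d4a3"


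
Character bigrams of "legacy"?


Word: "legacy" (length 6)
Number of bigrams = 6 - 2 + 1 = 5
  Position 0: "le"
  Position 1: "eg"
  Position 2: "ga"
  Position 3: "ac"
  Position 4: "cy"
Bigrams = "le", "eg", "ga", "ac", "cy"


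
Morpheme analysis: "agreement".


Word: "agreement"
Morphemes: agree / -ment
Each morpheme carries meaning
= 2 morphemes


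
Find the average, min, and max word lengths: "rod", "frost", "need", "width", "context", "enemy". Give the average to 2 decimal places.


Lengths: "rod"=3, "frost"=5, "need"=4, "width"=5, "context"=7, "enemy"=5
Sum = 29, Count = 6
Average = 29/6 = 4.83
= avg=4.83, min=3, max=7


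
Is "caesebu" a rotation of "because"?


Word: "because", Candidate: "caesebu"
Method: check if candidate is substring of word+word
"becausebecause" contains "caesebu"? No
Is rotation = No


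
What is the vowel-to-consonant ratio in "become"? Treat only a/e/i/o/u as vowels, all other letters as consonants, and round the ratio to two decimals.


Word: "become"
Vowels (a,e,i,o,u): 3
Consonants: 3
Ratio = 3/3
= 1.00


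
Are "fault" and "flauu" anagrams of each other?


Word 1: "fault" → sorted: afltu
Word 2: "flauu" → sorted: afluu
Same letters? afltu != afluu
Anagram = No


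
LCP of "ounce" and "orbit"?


Word 1: "ounce"
Word 2: "orbit"
Comparing from start:
  Pos 0: 'o' == 'o'
  Pos 1: 'u' != 'r' (stop)
LCP = "o" (length 1)


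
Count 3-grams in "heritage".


Word: "heritage" (length 8)
Number of 3-grams = length - 3 + 1 = 8 - 3 + 1
= 6


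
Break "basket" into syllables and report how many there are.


Word: "basket"
Syllable breakdown: bas / ket
Counting: 2 parts
= 2 syllables


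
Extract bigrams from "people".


Word: "people" (length 6)
Number of bigrams = 6 - 2 + 1 = 5
  Position 0: "pe"
  Position 1: "eo"
  Position 2: "op"
  Position 3: "pl"
  Position 4: "le"
Bigrams = "pe", "eo", "op", "pl", "le"


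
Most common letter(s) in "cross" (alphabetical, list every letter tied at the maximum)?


Word: "cross"
Letter counts:
  'c': 1
  'o': 1
  'r': 1
  's': 2
Maximum count = 2
Most frequent = 's' (2 times each)


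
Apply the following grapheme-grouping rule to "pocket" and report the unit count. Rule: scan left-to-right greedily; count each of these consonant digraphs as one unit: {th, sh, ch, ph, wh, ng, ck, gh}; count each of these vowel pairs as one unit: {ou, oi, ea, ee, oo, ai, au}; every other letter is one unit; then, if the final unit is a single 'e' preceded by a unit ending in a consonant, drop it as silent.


Word: "pocket" (6 letters)
Left-to-right scan:
  [1] 'p' (letter)
  [2] 'o' (letter)
  [3] 'ck' (digraph)
  [4] 'e' (letter)
  [5] 't' (letter)
Units from scan: 5
Sound units = 5 units


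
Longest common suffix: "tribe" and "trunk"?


Word 1: "tribe"
Word 2: "trunk"
Comparing from end:
  Pos -1: 'e' != 'k' (stop)
LCS = "" (length 0)


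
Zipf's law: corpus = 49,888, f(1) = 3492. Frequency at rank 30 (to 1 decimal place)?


Zipf's law: f(r) = f(1) / r
f(1) = 3492
f(30) = 3492 / 30
= 116.4 occurrences


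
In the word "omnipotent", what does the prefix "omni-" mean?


Prefix: omni-
Example: omnipotent = omni- + potent
Meaning = all


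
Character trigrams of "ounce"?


Word: "ounce" (length 5)
Number of trigrams = 5 - 3 + 1 = 3
  Position 0: "oun"
  Position 1: "unc"
  Position 2: "nce"
Trigrams = "oun", "unc", "nce"


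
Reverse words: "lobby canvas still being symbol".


Original: "lobby canvas still being symbol"
Words (1..n): lobby | canvas | still | being | symbol
Reversed (n..1): symbol | being | still | canvas | lobby
Result = "symbol being still canvas lobby"


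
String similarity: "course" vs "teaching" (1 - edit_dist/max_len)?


Word 1: "course" (length 6)
Word 2: "teaching" (length 8)
One optimal edit sequence:
  1. insert 't'  (+1)
  2. insert 'e'  (+1)
  3. substitute 'c' -> 'a'  (+1)
  4. substitute 'o' -> 'c'  (+1)
  5. substitute 'u' -> 'h'  (+1)
  6. substitute 'r' -> 'i'  (+1)
  7. substitute 's' -> 'n'  (+1)
  8. substitute 'e' -> 'g'  (+1)
Edit distance = 8
Max length = max(6, 8) = 8
Similarity = 1 - 8/8
= 0.0000


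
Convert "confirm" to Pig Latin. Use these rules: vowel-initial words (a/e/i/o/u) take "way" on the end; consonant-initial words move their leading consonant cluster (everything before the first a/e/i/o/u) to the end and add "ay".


Word: "confirm"
Starts with consonant(s) → move to end, add 'ay'
Consonant cluster: "c"
Pig Latin = "onfirmcay"


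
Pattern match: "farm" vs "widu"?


Pattern of "farm": [0, 1, 2, 3]
Pattern of "widu": [0, 1, 2, 3]
Patterns match
Same pattern = Yes


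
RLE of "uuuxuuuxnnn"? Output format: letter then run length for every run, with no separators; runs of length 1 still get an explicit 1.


String: "uuuxuuuxnnn"
Scanning for consecutive runs:
  'u' x 3
  'x' x 1
  'u' x 3
  'x' x 1
  'n' x 3
RLE = "u3x1u3x1n3"


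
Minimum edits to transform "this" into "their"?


Word 1: "this" (length 4)
Word 2: "their" (length 5)
One optimal edit sequence (insert/delete/substitute each cost 1):
  1. keep 't'
  2. keep 'h'
  3. insert 'e'  (+1)
  4. keep 'i'
  5. substitute 's' -> 'r'  (+1)
Total edit operations: 2
Edit distance = 2


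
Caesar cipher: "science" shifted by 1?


Word: "science"
Shift: 1
Each letter → (letter + shift) mod 26:
  's' (18) + 1 = 19 → 't'
  'c' (2) + 1 = 3 → 'd'
  'i' (8) + 1 = 9 → 'j'
  'e' (4) + 1 = 5 → 'f'
  'n' (13) + 1 = 14 → 'o'
  'c' (2) + 1 = 3 → 'd'
  'e' (4) + 1 = 5 → 'f'
Result = "tdjfodf"


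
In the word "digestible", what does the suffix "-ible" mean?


Suffix: -ible
Example: digestible = digest + -ible
Meaning = capable of


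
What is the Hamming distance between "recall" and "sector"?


Comparing character by character (same length = 6):
  Pos 0: 'r' vs 's' !=
  Pos 1: 'e' vs 'e' =
  Pos 2: 'c' vs 'c' =
  Pos 3: 'a' vs 't' !=
  Pos 4: 'l' vs 'o' !=
  Pos 5: 'l' vs 'r' !=
Hamming distance = 4


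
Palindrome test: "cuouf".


Word: "cuouf"
Reversed: "fuouc"
Forward == Backward? cuouf != fuouc
Palindrome = No


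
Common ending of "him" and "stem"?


Word 1: "him"
Word 2: "stem"
Comparing from end:
  Pos -1: 'm' == 'm'
  Pos -2: 'i' != 'e' (stop)
LCS = "m" (length 1)


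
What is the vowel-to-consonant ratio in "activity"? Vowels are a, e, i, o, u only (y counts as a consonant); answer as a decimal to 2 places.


Word: "activity"
Vowels (a,e,i,o,u): 3
Consonants: 5
Ratio = 3/5
= 0.60


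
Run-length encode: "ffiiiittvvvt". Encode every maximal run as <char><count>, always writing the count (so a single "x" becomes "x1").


String: "ffiiiittvvvt"
Scanning for consecutive runs:
  'f' x 2
  'i' x 4
  't' x 2
  'v' x 3
  't' x 1
RLE = "f2i4t2v3t1"


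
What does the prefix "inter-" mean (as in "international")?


Prefix: inter-
As in: international -> inter- + national
Meaning = between


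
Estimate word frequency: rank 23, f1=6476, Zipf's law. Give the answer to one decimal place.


Zipf's law: f(r) = f(1) / r
f(1) = 6476
f(23) = 6476 / 23
= 281.6 occurrences


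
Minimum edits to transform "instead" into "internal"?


Word 1: "instead" (length 7)
Word 2: "internal" (length 8)
One optimal edit sequence (insert/delete/substitute each cost 1):
  1. keep 'i'
  2. keep 'n'
  3. delete 's'  (+1)
  4. keep 't'
  5. keep 'e'
  6. insert 'r'  (+1)
  7. insert 'n'  (+1)
  8. keep 'a'
  9. substitute 'd' -> 'l'  (+1)
Total edit operations: 4
Edit distance = 4
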